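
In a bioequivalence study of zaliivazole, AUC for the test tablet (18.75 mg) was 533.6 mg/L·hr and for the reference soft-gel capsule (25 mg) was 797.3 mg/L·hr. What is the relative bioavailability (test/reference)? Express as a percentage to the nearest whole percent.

F_rel = (AUC_test/D_test) / (AUC_ref/D_ref)
      = (533.6/18.75) / (797.3/25)
      = 28.4587 / 31.892 = 0.8923 = 89.23%

F_rel = 89%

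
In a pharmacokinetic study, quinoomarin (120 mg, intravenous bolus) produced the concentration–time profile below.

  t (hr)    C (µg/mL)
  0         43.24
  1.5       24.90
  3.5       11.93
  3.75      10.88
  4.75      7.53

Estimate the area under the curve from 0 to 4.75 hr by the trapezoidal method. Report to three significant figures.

AUC = 100 µg/mL·hr

Trapezoidal AUC_0→4.75:
  [0→1.5]: (43.24+24.90)/2 × 1.5 = 51.105
  [1.5→3.5]: (24.90+11.93)/2 × 2 = 36.83
  [3.5→3.75]: (11.93+10.88)/2 × 0.25 = 2.85125
  [3.75→4.75]: (10.88+7.53)/2 × 1 = 9.205
  Sum = 99.99125 µg/mL·hr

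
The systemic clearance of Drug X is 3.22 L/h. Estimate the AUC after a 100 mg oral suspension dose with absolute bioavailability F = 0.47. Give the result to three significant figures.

AUC = 14.6 mg/L·h

AUC_0→∞ = F × Dose / CL
        = 0.47 × 100 / 3.22 = 14.5963 mg/L·h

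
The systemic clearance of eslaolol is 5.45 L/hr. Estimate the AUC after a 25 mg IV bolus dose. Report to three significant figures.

AUC_0→∞ = Dose_iv / CL
        = 25 / 5.45 = 4.58716 mg/L·hr

AUC = 4.59 mg/L·hr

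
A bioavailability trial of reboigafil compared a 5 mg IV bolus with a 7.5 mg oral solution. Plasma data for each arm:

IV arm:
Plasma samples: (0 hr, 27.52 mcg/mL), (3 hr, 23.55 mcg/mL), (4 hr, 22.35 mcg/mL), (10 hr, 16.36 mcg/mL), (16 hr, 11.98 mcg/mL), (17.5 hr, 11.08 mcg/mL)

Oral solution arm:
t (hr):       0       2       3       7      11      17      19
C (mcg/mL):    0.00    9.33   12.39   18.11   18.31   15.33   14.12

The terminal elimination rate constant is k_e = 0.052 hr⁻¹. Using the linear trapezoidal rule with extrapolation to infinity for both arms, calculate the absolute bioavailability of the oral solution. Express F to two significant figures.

Trapezoidal AUC_0→17.5 (IV):
  [0→3]: (27.52+23.55)/2 × 3 = 76.605
  [3→4]: (23.55+22.35)/2 × 1 = 22.95
  [4→10]: (22.35+16.36)/2 × 6 = 116.13
  [10→16]: (16.36+11.98)/2 × 6 = 85.02
  [16→17.5]: (11.98+11.08)/2 × 1.5 = 17.295
  Sum = 318.0 mcg/mL·hr
IV tail: 11.08/0.052 = 213.077; AUC_iv,0→∞ = 318.0 + 213.077 = 531.077 mcg/mL·hr
Trapezoidal AUC_0→19 (oral solution):
  [0→2]: (0.00+9.33)/2 × 2 = 9.33
  [2→3]: (9.33+12.39)/2 × 1 = 10.86
  [3→7]: (12.39+18.11)/2 × 4 = 61.0
  [7→11]: (18.11+18.31)/2 × 4 = 72.84
  [11→17]: (18.31+15.33)/2 × 6 = 100.92
  [17→19]: (15.33+14.12)/2 × 2 = 29.45
  Sum = 284.4 mcg/mL·hr
oral solution tail: 14.12/0.052 = 271.538; AUC_ev,0→∞ = 284.4 + 271.538 = 555.938 mcg/mL·hr
F = (AUC_ev/D_ev)/(AUC_iv/D_iv) = (555.938/7.5)/(531.077/5) = 74.1251/106.2154 = 0.6979

F = 0.70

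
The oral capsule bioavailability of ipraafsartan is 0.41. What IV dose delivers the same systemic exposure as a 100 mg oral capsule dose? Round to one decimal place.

D_iv = 41.0 mg

Systemic exposure from an extravascular dose = F × D_ev, so the equivalent IV dose is F × D_ev.
D_iv = F × D_ev = 0.41 × 100 = 41 mg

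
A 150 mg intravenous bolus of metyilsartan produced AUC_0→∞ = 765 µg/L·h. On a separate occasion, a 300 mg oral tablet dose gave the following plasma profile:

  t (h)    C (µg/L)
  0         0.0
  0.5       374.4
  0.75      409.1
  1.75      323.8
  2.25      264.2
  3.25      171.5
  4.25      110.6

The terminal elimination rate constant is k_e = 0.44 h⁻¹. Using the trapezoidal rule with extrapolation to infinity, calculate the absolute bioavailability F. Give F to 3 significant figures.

F = 0.860

Trapezoidal AUC_0→4.25 (oral tablet):
  [0→0.5]: (0.0+374.4)/2 × 0.5 = 93.6
  [0.5→0.75]: (374.4+409.1)/2 × 0.25 = 97.9375
  [0.75→1.75]: (409.1+323.8)/2 × 1 = 366.45
  [1.75→2.25]: (323.8+264.2)/2 × 0.5 = 147.0
  [2.25→3.25]: (264.2+171.5)/2 × 1 = 217.85
  [3.25→4.25]: (171.5+110.6)/2 × 1 = 141.05
  Sum = 1063.8875 µg/L·h
Tail: C_last/k_e = 110.6/0.44 = 251.364
AUC_0→∞ (oral tablet) = 1063.8875 + 251.364 = 1315.2515 µg/L·h
F = (AUC_ev/D_ev)/(AUC_iv/D_iv) = (1315.2515/300)/(765/150) = 4.38417/5.1 = 0.8596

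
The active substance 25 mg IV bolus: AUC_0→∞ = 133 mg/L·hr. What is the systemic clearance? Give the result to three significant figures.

CL = Dose_iv / AUC_0→∞
   = 25 / 133 = 0.18797 L/hr

CL = 0.188 L/hr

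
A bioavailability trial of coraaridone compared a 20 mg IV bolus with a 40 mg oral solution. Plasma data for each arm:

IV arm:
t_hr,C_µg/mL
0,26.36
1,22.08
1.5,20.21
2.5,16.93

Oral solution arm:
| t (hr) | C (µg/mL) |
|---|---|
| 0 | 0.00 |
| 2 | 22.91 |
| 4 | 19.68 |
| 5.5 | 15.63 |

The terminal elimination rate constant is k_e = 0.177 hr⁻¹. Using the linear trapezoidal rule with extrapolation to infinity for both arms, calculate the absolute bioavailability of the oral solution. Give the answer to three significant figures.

F = 0.605

Trapezoidal AUC_0→2.5 (IV):
  [0→1]: (26.36+22.08)/2 × 1 = 24.22
  [1→1.5]: (22.08+20.21)/2 × 0.5 = 10.5725
  [1.5→2.5]: (20.21+16.93)/2 × 1 = 18.57
  Sum = 53.3625 µg/mL·hr
IV tail: 16.93/0.177 = 95.650; AUC_iv,0→∞ = 53.3625 + 95.650 = 149.0125 µg/mL·hr
Trapezoidal AUC_0→5.5 (oral solution):
  [0→2]: (0.00+22.91)/2 × 2 = 22.91
  [2→4]: (22.91+19.68)/2 × 2 = 42.59
  [4→5.5]: (19.68+15.63)/2 × 1.5 = 26.4825
  Sum = 91.9825 µg/mL·hr
oral solution tail: 15.63/0.177 = 88.305; AUC_ev,0→∞ = 91.9825 + 88.305 = 180.2875 µg/mL·hr
F = (AUC_ev/D_ev)/(AUC_iv/D_iv) = (180.2875/40)/(149.0125/20) = 4.5071875/7.450625 = 0.6049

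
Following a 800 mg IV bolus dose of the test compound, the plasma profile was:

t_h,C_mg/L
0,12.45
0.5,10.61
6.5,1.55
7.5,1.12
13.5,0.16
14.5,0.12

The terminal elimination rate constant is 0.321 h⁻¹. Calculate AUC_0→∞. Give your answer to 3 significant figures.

AUC = 47.9 mg/L·h

Trapezoidal AUC_0→14.5:
  [0→0.5]: (12.45+10.61)/2 × 0.5 = 5.765
  [0.5→6.5]: (10.61+1.55)/2 × 6 = 36.48
  [6.5→7.5]: (1.55+1.12)/2 × 1 = 1.335
  [7.5→13.5]: (1.12+0.16)/2 × 6 = 3.84
  [13.5→14.5]: (0.16+0.12)/2 × 1 = 0.14
  Sum = 47.56 mg/L·h
Extrapolated tail: C_last / k_e = 0.12 / 0.321 = 0.374
AUC_0→∞ = 47.56 + 0.374 = 47.934 mg/L·h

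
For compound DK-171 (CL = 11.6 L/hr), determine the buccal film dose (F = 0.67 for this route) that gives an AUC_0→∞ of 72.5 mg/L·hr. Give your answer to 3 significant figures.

Dose = 1260 mg

Dose = CL × AUC_0→∞ / F
     = 11.6 × 72.5 / 0.67 = 1255.22 mg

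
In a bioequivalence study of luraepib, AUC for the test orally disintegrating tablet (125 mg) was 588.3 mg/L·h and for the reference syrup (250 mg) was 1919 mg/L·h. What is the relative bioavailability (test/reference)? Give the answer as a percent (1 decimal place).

F_rel = (AUC_test/D_test) / (AUC_ref/D_ref)
      = (588.3/125) / (1919/250)
      = 4.7064 / 7.676 = 0.6131 = 61.31%

F_rel = 61.3%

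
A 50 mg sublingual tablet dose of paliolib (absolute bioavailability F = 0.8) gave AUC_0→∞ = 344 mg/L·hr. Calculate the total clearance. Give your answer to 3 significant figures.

CL = 0.116 L/hr

CL = F × Dose / AUC_0→∞
   = 0.8 × 50 / 344 = 0.116279 L/hr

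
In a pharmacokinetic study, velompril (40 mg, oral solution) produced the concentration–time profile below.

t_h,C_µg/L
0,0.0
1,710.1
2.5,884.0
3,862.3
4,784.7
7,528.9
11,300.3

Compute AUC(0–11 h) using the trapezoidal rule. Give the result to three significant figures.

Trapezoidal AUC_0→11:
  [0→1]: (0.0+710.1)/2 × 1 = 355.05
  [1→2.5]: (710.1+884.0)/2 × 1.5 = 1195.575
  [2.5→3]: (884.0+862.3)/2 × 0.5 = 436.575
  [3→4]: (862.3+784.7)/2 × 1 = 823.5
  [4→7]: (784.7+528.9)/2 × 3 = 1970.4
  [7→11]: (528.9+300.3)/2 × 4 = 1658.4
  Sum = 6439.5 µg/L·h

AUC = 6440 µg/L·h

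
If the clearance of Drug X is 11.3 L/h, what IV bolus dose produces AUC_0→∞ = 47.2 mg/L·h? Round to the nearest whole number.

Dose_iv = CL × AUC_0→∞
     = 11.3 × 47.2 = 533.36 mg

Dose = 533 mg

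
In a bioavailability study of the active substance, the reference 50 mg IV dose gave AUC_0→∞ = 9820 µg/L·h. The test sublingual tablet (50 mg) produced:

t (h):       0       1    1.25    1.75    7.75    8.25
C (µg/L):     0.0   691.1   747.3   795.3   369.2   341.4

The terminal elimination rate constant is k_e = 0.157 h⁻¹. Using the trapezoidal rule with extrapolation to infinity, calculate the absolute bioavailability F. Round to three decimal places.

Trapezoidal AUC_0→8.25 (sublingual tablet):
  [0→1]: (0.0+691.1)/2 × 1 = 345.55
  [1→1.25]: (691.1+747.3)/2 × 0.25 = 179.8
  [1.25→1.75]: (747.3+795.3)/2 × 0.5 = 385.65
  [1.75→7.75]: (795.3+369.2)/2 × 6 = 3493.5
  [7.75→8.25]: (369.2+341.4)/2 × 0.5 = 177.65
  Sum = 4582.15 µg/L·h
Tail: C_last/k_e = 341.4/0.157 = 2174.522
AUC_0→∞ (sublingual tablet) = 4582.15 + 2174.522 = 6756.672 µg/L·h
F = (AUC_ev/D_ev)/(AUC_iv/D_iv) = (6756.672/50)/(9820/50) = 135.13344/196.4 = 0.6881

F = 0.688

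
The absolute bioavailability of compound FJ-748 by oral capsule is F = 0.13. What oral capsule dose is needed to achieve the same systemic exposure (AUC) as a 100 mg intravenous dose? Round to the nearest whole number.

For equal systemic exposure: F × D_ev = D_iv
D_ev = D_iv / F = 100 / 0.13 = 769.231 mg

D_oral = 769 mg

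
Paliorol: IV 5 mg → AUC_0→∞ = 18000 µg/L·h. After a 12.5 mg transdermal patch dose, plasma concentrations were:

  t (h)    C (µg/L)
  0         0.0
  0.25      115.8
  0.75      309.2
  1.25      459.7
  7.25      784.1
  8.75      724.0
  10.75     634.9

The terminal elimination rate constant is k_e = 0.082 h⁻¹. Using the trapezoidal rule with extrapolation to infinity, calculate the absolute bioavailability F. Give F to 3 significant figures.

F = 0.317

Trapezoidal AUC_0→10.75 (transdermal patch):
  [0→0.25]: (0.0+115.8)/2 × 0.25 = 14.475
  [0.25→0.75]: (115.8+309.2)/2 × 0.5 = 106.25
  [0.75→1.25]: (309.2+459.7)/2 × 0.5 = 192.225
  [1.25→7.25]: (459.7+784.1)/2 × 6 = 3731.4
  [7.25→8.75]: (784.1+724.0)/2 × 1.5 = 1131.075
  [8.75→10.75]: (724.0+634.9)/2 × 2 = 1358.9
  Sum = 6534.325 µg/L·h
Tail: C_last/k_e = 634.9/0.082 = 7742.683
AUC_0→∞ (transdermal patch) = 6534.325 + 7742.683 = 14277.008 µg/L·h
F = (AUC_ev/D_ev)/(AUC_iv/D_iv) = (14277.008/12.5)/(18000/5) = 1142.16/3600 = 0.3173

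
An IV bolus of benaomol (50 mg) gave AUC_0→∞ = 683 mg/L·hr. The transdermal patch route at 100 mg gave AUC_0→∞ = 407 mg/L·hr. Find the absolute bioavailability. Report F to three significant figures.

F = 0.298

F = (AUC_ev / D_ev) / (AUC_iv / D_iv)
  = (407/100) / (683/50)
  = 4.07 / 13.66 = 0.2980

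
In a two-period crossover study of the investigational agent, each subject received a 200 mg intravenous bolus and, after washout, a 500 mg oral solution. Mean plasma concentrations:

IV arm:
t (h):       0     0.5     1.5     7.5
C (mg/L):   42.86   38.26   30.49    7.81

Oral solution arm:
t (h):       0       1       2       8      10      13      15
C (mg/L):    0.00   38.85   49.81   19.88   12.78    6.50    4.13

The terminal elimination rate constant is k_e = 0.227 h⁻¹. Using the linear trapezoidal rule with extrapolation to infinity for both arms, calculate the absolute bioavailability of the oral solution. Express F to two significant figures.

Trapezoidal AUC_0→7.5 (IV):
  [0→0.5]: (42.86+38.26)/2 × 0.5 = 20.28
  [0.5→1.5]: (38.26+30.49)/2 × 1 = 34.375
  [1.5→7.5]: (30.49+7.81)/2 × 6 = 114.9
  Sum = 169.555 mg/L·h
IV tail: 7.81/0.227 = 34.405; AUC_iv,0→∞ = 169.555 + 34.405 = 203.96 mg/L·h
Trapezoidal AUC_0→15 (oral solution):
  [0→1]: (0.00+38.85)/2 × 1 = 19.425
  [1→2]: (38.85+49.81)/2 × 1 = 44.33
  [2→8]: (49.81+19.88)/2 × 6 = 209.07
  [8→10]: (19.88+12.78)/2 × 2 = 32.66
  [10→13]: (12.78+6.50)/2 × 3 = 28.92
  [13→15]: (6.50+4.13)/2 × 2 = 10.63
  Sum = 345.035 mg/L·h
oral solution tail: 4.13/0.227 = 18.194; AUC_ev,0→∞ = 345.035 + 18.194 = 363.229 mg/L·h
F = (AUC_ev/D_ev)/(AUC_iv/D_iv) = (363.229/500)/(203.96/200) = 0.726458/1.0198 = 0.7124

F = 0.71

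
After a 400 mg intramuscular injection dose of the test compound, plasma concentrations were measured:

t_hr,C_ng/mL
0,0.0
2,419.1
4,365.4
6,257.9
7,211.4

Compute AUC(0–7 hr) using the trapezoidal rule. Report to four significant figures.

Trapezoidal AUC_0→7:
  [0→2]: (0.0+419.1)/2 × 2 = 419.1
  [2→4]: (419.1+365.4)/2 × 2 = 784.5
  [4→6]: (365.4+257.9)/2 × 2 = 623.3
  [6→7]: (257.9+211.4)/2 × 1 = 234.65
  Sum = 2061.55 ng/mL·hr

AUC = 2062 ng/mL·hr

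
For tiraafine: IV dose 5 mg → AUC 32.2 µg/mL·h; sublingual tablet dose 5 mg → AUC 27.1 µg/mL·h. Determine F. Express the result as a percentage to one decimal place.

F = 84.2%

F = (AUC_ev / D_ev) / (AUC_iv / D_iv)
  = (27.1/5) / (32.2/5)
  = 5.42 / 6.44 = 0.8416
  = 84.16%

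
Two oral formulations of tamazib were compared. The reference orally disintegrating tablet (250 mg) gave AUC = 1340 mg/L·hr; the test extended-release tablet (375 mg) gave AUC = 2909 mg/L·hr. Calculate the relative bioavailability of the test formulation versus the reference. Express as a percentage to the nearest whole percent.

F_rel = 145%

F_rel = (AUC_test/D_test) / (AUC_ref/D_ref)
      = (2909/375) / (1340/250)
      = 7.75733 / 5.36 = 1.4473 = 144.73%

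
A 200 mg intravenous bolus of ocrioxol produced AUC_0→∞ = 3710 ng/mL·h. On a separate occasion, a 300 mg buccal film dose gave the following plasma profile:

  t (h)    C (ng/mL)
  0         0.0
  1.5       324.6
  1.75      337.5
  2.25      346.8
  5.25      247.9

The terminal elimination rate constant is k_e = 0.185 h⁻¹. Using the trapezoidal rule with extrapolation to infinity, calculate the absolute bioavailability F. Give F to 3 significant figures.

Trapezoidal AUC_0→5.25 (buccal film):
  [0→1.5]: (0.0+324.6)/2 × 1.5 = 243.45
  [1.5→1.75]: (324.6+337.5)/2 × 0.25 = 82.7625
  [1.75→2.25]: (337.5+346.8)/2 × 0.5 = 171.075
  [2.25→5.25]: (346.8+247.9)/2 × 3 = 892.05
  Sum = 1389.3375 ng/mL·h
Tail: C_last/k_e = 247.9/0.185 = 1340.000
AUC_0→∞ (buccal film) = 1389.3375 + 1340.000 = 2729.3375 ng/mL·h
F = (AUC_ev/D_ev)/(AUC_iv/D_iv) = (2729.3375/300)/(3710/200) = 9.09779/18.55 = 0.4904

F = 0.490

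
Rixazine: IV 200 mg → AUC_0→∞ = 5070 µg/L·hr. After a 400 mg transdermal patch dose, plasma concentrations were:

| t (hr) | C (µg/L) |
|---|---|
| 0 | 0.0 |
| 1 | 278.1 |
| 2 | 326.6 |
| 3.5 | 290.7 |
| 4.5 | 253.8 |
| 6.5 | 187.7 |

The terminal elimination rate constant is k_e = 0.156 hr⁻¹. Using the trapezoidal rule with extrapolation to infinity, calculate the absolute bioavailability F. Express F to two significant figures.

Trapezoidal AUC_0→6.5 (transdermal patch):
  [0→1]: (0.0+278.1)/2 × 1 = 139.05
  [1→2]: (278.1+326.6)/2 × 1 = 302.35
  [2→3.5]: (326.6+290.7)/2 × 1.5 = 462.975
  [3.5→4.5]: (290.7+253.8)/2 × 1 = 272.25
  [4.5→6.5]: (253.8+187.7)/2 × 2 = 441.5
  Sum = 1618.125 µg/L·hr
Tail: C_last/k_e = 187.7/0.156 = 1203.205
AUC_0→∞ (transdermal patch) = 1618.125 + 1203.205 = 2821.33 µg/L·hr
F = (AUC_ev/D_ev)/(AUC_iv/D_iv) = (2821.33/400)/(5070/200) = 7.053325/25.35 = 0.2782

F = 0.28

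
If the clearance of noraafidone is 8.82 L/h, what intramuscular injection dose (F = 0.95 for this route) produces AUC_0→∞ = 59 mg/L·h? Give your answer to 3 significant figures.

Dose = CL × AUC_0→∞ / F
     = 8.82 × 59 / 0.95 = 547.768 mg

Dose = 548 mg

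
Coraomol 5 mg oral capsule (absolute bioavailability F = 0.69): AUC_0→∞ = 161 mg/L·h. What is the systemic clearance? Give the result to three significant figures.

CL = F × Dose / AUC_0→∞
   = 0.69 × 5 / 161 = 0.0214286 L/h

CL = 0.0214 L/h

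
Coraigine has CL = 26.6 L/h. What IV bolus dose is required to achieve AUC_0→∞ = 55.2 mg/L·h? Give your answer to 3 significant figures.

Dose = 1470 mg

Dose_iv = CL × AUC_0→∞
     = 26.6 × 55.2 = 1468.32 mg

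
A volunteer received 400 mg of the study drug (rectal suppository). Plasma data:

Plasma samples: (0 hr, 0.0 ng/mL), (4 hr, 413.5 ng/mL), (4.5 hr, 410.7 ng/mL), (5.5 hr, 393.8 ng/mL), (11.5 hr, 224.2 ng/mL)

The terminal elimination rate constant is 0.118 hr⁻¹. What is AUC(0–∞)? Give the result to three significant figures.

Trapezoidal AUC_0→11.5:
  [0→4]: (0.0+413.5)/2 × 4 = 827.0
  [4→4.5]: (413.5+410.7)/2 × 0.5 = 206.05
  [4.5→5.5]: (410.7+393.8)/2 × 1 = 402.25
  [5.5→11.5]: (393.8+224.2)/2 × 6 = 1854.0
  Sum = 3289.3 ng/mL·hr
Extrapolated tail: C_last / k_e = 224.2 / 0.118 = 1900.000
AUC_0→∞ = 3289.3 + 1900.000 = 5189.3 ng/mL·hr

AUC = 5190 ng/mL·hr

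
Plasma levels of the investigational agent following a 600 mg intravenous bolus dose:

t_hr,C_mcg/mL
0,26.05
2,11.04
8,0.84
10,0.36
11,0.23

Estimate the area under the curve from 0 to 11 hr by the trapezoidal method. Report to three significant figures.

AUC = 74.2 mcg/mL·hr

Trapezoidal AUC_0→11:
  [0→2]: (26.05+11.04)/2 × 2 = 37.09
  [2→8]: (11.04+0.84)/2 × 6 = 35.64
  [8→10]: (0.84+0.36)/2 × 2 = 1.2
  [10→11]: (0.36+0.23)/2 × 1 = 0.295
  Sum = 74.225 mcg/mL·hr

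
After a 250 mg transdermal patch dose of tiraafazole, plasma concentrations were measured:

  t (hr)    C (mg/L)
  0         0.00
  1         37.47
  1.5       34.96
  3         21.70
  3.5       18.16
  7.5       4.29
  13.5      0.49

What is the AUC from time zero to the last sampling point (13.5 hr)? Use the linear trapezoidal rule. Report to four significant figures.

AUC = 148.5 mg/L·hr

Trapezoidal AUC_0→13.5:
  [0→1]: (0.00+37.47)/2 × 1 = 18.735
  [1→1.5]: (37.47+34.96)/2 × 0.5 = 18.1075
  [1.5→3]: (34.96+21.70)/2 × 1.5 = 42.495
  [3→3.5]: (21.70+18.16)/2 × 0.5 = 9.965
  [3.5→7.5]: (18.16+4.29)/2 × 4 = 44.9
  [7.5→13.5]: (4.29+0.49)/2 × 6 = 14.34
  Sum = 148.5425 mg/L·hr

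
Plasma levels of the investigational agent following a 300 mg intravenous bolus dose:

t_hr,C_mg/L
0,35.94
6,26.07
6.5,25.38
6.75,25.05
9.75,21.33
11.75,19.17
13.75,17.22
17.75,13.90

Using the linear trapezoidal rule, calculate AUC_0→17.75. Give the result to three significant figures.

Trapezoidal AUC_0→17.75:
  [0→6]: (35.94+26.07)/2 × 6 = 186.03
  [6→6.5]: (26.07+25.38)/2 × 0.5 = 12.8625
  [6.5→6.75]: (25.38+25.05)/2 × 0.25 = 6.30375
  [6.75→9.75]: (25.05+21.33)/2 × 3 = 69.57
  [9.75→11.75]: (21.33+19.17)/2 × 2 = 40.5
  [11.75→13.75]: (19.17+17.22)/2 × 2 = 36.39
  [13.75→17.75]: (17.22+13.90)/2 × 4 = 62.24
  Sum = 413.89625 mg/L·hr

AUC = 414 mg/L·hr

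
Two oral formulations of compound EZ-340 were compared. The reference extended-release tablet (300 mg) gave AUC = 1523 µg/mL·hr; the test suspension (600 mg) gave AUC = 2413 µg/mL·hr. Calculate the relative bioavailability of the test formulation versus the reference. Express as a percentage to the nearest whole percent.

F_rel = 79%

F_rel = (AUC_test/D_test) / (AUC_ref/D_ref)
      = (2413/600) / (1523/300)
      = 4.02167 / 5.07667 = 0.7922 = 79.22%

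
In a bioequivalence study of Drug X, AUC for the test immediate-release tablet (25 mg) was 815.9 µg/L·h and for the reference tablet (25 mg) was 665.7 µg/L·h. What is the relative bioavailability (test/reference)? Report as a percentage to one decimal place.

F_rel = 122.6%

F_rel = (AUC_test/D_test) / (AUC_ref/D_ref)
      = (815.9/25) / (665.7/25)
      = 32.636 / 26.628 = 1.2256 = 122.56%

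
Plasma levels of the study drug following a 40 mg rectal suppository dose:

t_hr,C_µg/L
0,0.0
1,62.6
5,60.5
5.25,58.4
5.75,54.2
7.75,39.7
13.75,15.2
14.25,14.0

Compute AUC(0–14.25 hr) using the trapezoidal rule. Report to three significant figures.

AUC = 586 µg/L·hr

Trapezoidal AUC_0→14.25:
  [0→1]: (0.0+62.6)/2 × 1 = 31.3
  [1→5]: (62.6+60.5)/2 × 4 = 246.2
  [5→5.25]: (60.5+58.4)/2 × 0.25 = 14.8625
  [5.25→5.75]: (58.4+54.2)/2 × 0.5 = 28.15
  [5.75→7.75]: (54.2+39.7)/2 × 2 = 93.9
  [7.75→13.75]: (39.7+15.2)/2 × 6 = 164.7
  [13.75→14.25]: (15.2+14.0)/2 × 0.5 = 7.3
  Sum = 586.4125 µg/L·hr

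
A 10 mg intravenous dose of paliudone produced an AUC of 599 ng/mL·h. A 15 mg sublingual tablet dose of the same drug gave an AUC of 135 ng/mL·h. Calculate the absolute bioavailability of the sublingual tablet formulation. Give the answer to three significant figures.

F = (AUC_ev / D_ev) / (AUC_iv / D_iv)
  = (135/15) / (599/10)
  = 9 / 59.9 = 0.1503

F = 0.150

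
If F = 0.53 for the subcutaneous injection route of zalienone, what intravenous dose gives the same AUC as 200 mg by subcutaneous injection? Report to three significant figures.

Systemic exposure from an extravascular dose = F × D_ev, so the equivalent IV dose is F × D_ev.
D_iv = F × D_ev = 0.53 × 200 = 106 mg

D_iv = 106 mg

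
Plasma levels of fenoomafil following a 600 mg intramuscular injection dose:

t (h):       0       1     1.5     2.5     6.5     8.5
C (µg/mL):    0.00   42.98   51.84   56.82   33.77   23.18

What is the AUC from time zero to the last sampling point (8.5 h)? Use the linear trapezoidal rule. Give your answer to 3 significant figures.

AUC = 338 µg/mL·h

Trapezoidal AUC_0→8.5:
  [0→1]: (0.00+42.98)/2 × 1 = 21.49
  [1→1.5]: (42.98+51.84)/2 × 0.5 = 23.705
  [1.5→2.5]: (51.84+56.82)/2 × 1 = 54.33
  [2.5→6.5]: (56.82+33.77)/2 × 4 = 181.18
  [6.5→8.5]: (33.77+23.18)/2 × 2 = 56.95
  Sum = 337.655 µg/mL·h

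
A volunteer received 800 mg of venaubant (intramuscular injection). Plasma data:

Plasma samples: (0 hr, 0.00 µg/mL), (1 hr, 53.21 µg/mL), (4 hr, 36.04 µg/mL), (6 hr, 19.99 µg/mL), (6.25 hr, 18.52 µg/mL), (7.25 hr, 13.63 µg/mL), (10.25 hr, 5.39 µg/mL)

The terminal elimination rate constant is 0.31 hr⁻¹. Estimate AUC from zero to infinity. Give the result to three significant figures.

Trapezoidal AUC_0→10.25:
  [0→1]: (0.00+53.21)/2 × 1 = 26.605
  [1→4]: (53.21+36.04)/2 × 3 = 133.875
  [4→6]: (36.04+19.99)/2 × 2 = 56.03
  [6→6.25]: (19.99+18.52)/2 × 0.25 = 4.81375
  [6.25→7.25]: (18.52+13.63)/2 × 1 = 16.075
  [7.25→10.25]: (13.63+5.39)/2 × 3 = 28.53
  Sum = 265.92875 µg/mL·hr
Extrapolated tail: C_last / k_e = 5.39 / 0.31 = 17.387
AUC_0→∞ = 265.92875 + 17.387 = 283.31575 µg/mL·hr

AUC = 283 µg/mL·hr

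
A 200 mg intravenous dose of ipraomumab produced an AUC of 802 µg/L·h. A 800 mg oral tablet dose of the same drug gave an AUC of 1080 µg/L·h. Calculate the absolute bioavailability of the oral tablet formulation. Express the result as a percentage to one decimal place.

F = (AUC_ev / D_ev) / (AUC_iv / D_iv)
  = (1080/800) / (802/200)
  = 1.35 / 4.01 = 0.3367
  = 33.67%

F = 33.7%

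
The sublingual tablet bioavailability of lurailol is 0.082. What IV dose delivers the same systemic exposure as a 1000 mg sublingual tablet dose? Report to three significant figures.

D_iv = 82.0 mg

Systemic exposure from an extravascular dose = F × D_ev, so the equivalent IV dose is F × D_ev.
D_iv = F × D_ev = 0.082 × 1000 = 82 mg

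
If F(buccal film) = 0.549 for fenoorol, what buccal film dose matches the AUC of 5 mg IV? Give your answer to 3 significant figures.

D_buccal = 9.11 mg

For equal systemic exposure: F × D_ev = D_iv
D_ev = D_iv / F = 5 / 0.549 = 9.10747 mg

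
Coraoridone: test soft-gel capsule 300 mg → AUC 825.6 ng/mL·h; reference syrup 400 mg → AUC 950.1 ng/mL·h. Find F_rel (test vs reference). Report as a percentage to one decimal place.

F_rel = (AUC_test/D_test) / (AUC_ref/D_ref)
      = (825.6/300) / (950.1/400)
      = 2.752 / 2.37525 = 1.1586 = 115.86%

F_rel = 115.9%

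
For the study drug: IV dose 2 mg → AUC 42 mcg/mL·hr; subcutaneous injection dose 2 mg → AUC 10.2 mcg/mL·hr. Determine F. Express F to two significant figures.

F = (AUC_ev / D_ev) / (AUC_iv / D_iv)
  = (10.2/2) / (42/2)
  = 5.1 / 21 = 0.2429

F = 0.24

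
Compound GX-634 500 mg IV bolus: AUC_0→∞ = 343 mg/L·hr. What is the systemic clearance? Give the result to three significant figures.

CL = Dose_iv / AUC_0→∞
   = 500 / 343 = 1.45773 L/hr

CL = 1.46 L/hr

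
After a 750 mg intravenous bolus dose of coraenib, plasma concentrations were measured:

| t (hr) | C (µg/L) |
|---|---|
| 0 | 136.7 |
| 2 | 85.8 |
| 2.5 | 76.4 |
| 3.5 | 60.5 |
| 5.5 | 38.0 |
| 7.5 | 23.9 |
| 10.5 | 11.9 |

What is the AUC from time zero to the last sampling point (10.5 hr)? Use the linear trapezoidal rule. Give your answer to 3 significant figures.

AUC = 546 µg/L·hr

Trapezoidal AUC_0→10.5:
  [0→2]: (136.7+85.8)/2 × 2 = 222.5
  [2→2.5]: (85.8+76.4)/2 × 0.5 = 40.55
  [2.5→3.5]: (76.4+60.5)/2 × 1 = 68.45
  [3.5→5.5]: (60.5+38.0)/2 × 2 = 98.5
  [5.5→7.5]: (38.0+23.9)/2 × 2 = 61.9
  [7.5→10.5]: (23.9+11.9)/2 × 3 = 53.7
  Sum = 545.6 µg/L·hr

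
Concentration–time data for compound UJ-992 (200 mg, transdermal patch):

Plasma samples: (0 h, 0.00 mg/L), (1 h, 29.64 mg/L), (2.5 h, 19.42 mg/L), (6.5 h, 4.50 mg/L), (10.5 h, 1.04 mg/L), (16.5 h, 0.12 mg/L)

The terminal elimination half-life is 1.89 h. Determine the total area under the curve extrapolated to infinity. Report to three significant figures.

AUC = 114 mg/L·h

Trapezoidal AUC_0→16.5:
  [0→1]: (0.00+29.64)/2 × 1 = 14.82
  [1→2.5]: (29.64+19.42)/2 × 1.5 = 36.795
  [2.5→6.5]: (19.42+4.50)/2 × 4 = 47.84
  [6.5→10.5]: (4.50+1.04)/2 × 4 = 11.08
  [10.5→16.5]: (1.04+0.12)/2 × 6 = 3.48
  Sum = 114.015 mg/L·h
k_e = ln2 / t½ = 0.693147 / 1.89 = 0.3667 h^-1
Extrapolated tail: C_last / k_e = 0.12 / 0.3667 = 0.327
AUC_0→∞ = 114.015 + 0.327 = 114.342 mg/L·h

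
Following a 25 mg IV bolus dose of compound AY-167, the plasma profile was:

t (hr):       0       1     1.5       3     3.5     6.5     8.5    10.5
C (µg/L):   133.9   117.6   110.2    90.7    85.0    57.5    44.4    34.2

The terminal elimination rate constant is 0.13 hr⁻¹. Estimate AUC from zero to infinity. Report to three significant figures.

Trapezoidal AUC_0→10.5:
  [0→1]: (133.9+117.6)/2 × 1 = 125.75
  [1→1.5]: (117.6+110.2)/2 × 0.5 = 56.95
  [1.5→3]: (110.2+90.7)/2 × 1.5 = 150.675
  [3→3.5]: (90.7+85.0)/2 × 0.5 = 43.925
  [3.5→6.5]: (85.0+57.5)/2 × 3 = 213.75
  [6.5→8.5]: (57.5+44.4)/2 × 2 = 101.9
  [8.5→10.5]: (44.4+34.2)/2 × 2 = 78.6
  Sum = 771.55 µg/L·hr
Extrapolated tail: C_last / k_e = 34.2 / 0.13 = 263.077
AUC_0→∞ = 771.55 + 263.077 = 1034.627 µg/L·hr

AUC = 1030 µg/L·hr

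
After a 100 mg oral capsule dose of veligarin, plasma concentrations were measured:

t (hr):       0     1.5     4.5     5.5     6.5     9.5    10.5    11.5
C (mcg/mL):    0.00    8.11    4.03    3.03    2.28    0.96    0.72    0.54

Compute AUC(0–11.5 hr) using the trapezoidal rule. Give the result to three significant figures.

Trapezoidal AUC_0→11.5:
  [0→1.5]: (0.00+8.11)/2 × 1.5 = 6.0825
  [1.5→4.5]: (8.11+4.03)/2 × 3 = 18.21
  [4.5→5.5]: (4.03+3.03)/2 × 1 = 3.53
  [5.5→6.5]: (3.03+2.28)/2 × 1 = 2.655
  [6.5→9.5]: (2.28+0.96)/2 × 3 = 4.86
  [9.5→10.5]: (0.96+0.72)/2 × 1 = 0.84
  [10.5→11.5]: (0.72+0.54)/2 × 1 = 0.63
  Sum = 36.8075 mcg/mL·hr

AUC = 36.8 mcg/mL·hr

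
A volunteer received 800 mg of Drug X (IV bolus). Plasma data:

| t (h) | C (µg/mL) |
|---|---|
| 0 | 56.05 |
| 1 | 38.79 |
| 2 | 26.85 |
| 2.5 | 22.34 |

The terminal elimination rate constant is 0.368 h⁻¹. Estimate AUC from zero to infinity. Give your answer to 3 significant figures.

Trapezoidal AUC_0→2.5:
  [0→1]: (56.05+38.79)/2 × 1 = 47.42
  [1→2]: (38.79+26.85)/2 × 1 = 32.82
  [2→2.5]: (26.85+22.34)/2 × 0.5 = 12.2975
  Sum = 92.5375 µg/mL·h
Extrapolated tail: C_last / k_e = 22.34 / 0.368 = 60.707
AUC_0→∞ = 92.5375 + 60.707 = 153.2445 µg/mL·h

AUC = 153 µg/mL·h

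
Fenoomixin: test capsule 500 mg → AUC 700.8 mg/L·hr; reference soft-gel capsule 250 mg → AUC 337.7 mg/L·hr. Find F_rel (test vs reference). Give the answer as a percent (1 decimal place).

F_rel = (AUC_test/D_test) / (AUC_ref/D_ref)
      = (700.8/500) / (337.7/250)
      = 1.4016 / 1.3508 = 1.0376 = 103.76%

F_rel = 103.8%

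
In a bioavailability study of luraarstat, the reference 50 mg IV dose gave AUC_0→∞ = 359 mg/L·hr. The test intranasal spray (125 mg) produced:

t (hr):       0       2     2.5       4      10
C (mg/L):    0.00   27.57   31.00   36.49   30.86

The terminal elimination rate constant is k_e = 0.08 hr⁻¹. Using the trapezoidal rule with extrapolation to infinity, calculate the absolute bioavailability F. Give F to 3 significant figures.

Trapezoidal AUC_0→10 (intranasal spray):
  [0→2]: (0.00+27.57)/2 × 2 = 27.57
  [2→2.5]: (27.57+31.00)/2 × 0.5 = 14.6425
  [2.5→4]: (31.00+36.49)/2 × 1.5 = 50.6175
  [4→10]: (36.49+30.86)/2 × 6 = 202.05
  Sum = 294.88 mg/L·hr
Tail: C_last/k_e = 30.86/0.08 = 385.750
AUC_0→∞ (intranasal spray) = 294.88 + 385.750 = 680.63 mg/L·hr
F = (AUC_ev/D_ev)/(AUC_iv/D_iv) = (680.63/125)/(359/50) = 5.44504/7.18 = 0.7584

F = 0.758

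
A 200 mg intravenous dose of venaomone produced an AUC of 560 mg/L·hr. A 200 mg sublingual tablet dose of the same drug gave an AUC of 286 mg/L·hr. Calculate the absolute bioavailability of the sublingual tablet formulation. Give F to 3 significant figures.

F = (AUC_ev / D_ev) / (AUC_iv / D_iv)
  = (286/200) / (560/200)
  = 1.43 / 2.8 = 0.5107

F = 0.511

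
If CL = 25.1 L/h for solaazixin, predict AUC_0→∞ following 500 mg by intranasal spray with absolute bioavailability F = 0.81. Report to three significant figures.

AUC = 16.1 mg/L·h

AUC_0→∞ = F × Dose / CL
        = 0.81 × 500 / 25.1 = 16.1355 mg/L·h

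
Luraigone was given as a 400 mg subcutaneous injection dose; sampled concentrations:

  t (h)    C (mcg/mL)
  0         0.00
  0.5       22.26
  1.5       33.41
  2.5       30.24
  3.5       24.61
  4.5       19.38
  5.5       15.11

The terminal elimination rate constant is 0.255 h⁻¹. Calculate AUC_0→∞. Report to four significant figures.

Trapezoidal AUC_0→5.5:
  [0→0.5]: (0.00+22.26)/2 × 0.5 = 5.565
  [0.5→1.5]: (22.26+33.41)/2 × 1 = 27.835
  [1.5→2.5]: (33.41+30.24)/2 × 1 = 31.825
  [2.5→3.5]: (30.24+24.61)/2 × 1 = 27.425
  [3.5→4.5]: (24.61+19.38)/2 × 1 = 21.995
  [4.5→5.5]: (19.38+15.11)/2 × 1 = 17.245
  Sum = 131.89 mcg/mL·h
Extrapolated tail: C_last / k_e = 15.11 / 0.255 = 59.255
AUC_0→∞ = 131.89 + 59.255 = 191.145 mcg/mL·h

AUC = 191.1 mcg/mL·h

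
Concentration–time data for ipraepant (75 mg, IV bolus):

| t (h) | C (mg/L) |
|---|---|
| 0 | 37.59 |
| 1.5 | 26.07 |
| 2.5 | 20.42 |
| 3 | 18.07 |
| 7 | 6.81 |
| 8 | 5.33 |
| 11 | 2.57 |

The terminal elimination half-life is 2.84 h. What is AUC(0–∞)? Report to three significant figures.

Trapezoidal AUC_0→11:
  [0→1.5]: (37.59+26.07)/2 × 1.5 = 47.745
  [1.5→2.5]: (26.07+20.42)/2 × 1 = 23.245
  [2.5→3]: (20.42+18.07)/2 × 0.5 = 9.6225
  [3→7]: (18.07+6.81)/2 × 4 = 49.76
  [7→8]: (6.81+5.33)/2 × 1 = 6.07
  [8→11]: (5.33+2.57)/2 × 3 = 11.85
  Sum = 148.2925 mg/L·h
k_e = ln2 / t½ = 0.693147 / 2.84 = 0.2441 h^-1
Extrapolated tail: C_last / k_e = 2.57 / 0.2441 = 10.528
AUC_0→∞ = 148.2925 + 10.528 = 158.8205 mg/L·h

AUC = 159 mg/L·h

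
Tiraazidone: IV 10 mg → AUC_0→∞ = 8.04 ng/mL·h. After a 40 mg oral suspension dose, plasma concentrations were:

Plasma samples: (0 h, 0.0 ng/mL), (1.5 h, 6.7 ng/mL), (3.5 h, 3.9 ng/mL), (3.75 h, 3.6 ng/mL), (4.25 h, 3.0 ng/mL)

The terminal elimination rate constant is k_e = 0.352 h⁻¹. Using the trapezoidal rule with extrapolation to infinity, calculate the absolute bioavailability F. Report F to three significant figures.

Trapezoidal AUC_0→4.25 (oral suspension):
  [0→1.5]: (0.0+6.7)/2 × 1.5 = 5.025
  [1.5→3.5]: (6.7+3.9)/2 × 2 = 10.6
  [3.5→3.75]: (3.9+3.6)/2 × 0.25 = 0.9375
  [3.75→4.25]: (3.6+3.0)/2 × 0.5 = 1.65
  Sum = 18.2125 ng/mL·h
Tail: C_last/k_e = 3.0/0.352 = 8.523
AUC_0→∞ (oral suspension) = 18.2125 + 8.523 = 26.7355 ng/mL·h
F = (AUC_ev/D_ev)/(AUC_iv/D_iv) = (26.7355/40)/(8.04/10) = 0.6683875/0.804 = 0.8313

F = 0.831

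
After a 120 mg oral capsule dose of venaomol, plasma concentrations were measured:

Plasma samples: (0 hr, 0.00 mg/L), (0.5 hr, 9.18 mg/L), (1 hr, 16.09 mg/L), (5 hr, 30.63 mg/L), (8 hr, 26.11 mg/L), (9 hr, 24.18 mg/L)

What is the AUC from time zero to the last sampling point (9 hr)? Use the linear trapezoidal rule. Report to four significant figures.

Trapezoidal AUC_0→9:
  [0→0.5]: (0.00+9.18)/2 × 0.5 = 2.295
  [0.5→1]: (9.18+16.09)/2 × 0.5 = 6.3175
  [1→5]: (16.09+30.63)/2 × 4 = 93.44
  [5→8]: (30.63+26.11)/2 × 3 = 85.11
  [8→9]: (26.11+24.18)/2 × 1 = 25.145
  Sum = 212.3075 mg/L·hr

AUC = 212.3 mg/L·hr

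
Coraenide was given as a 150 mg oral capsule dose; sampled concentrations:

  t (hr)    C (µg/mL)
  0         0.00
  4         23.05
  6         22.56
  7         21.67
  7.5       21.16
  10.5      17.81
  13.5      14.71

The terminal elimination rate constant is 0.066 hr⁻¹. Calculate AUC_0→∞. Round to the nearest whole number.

AUC = 455 µg/mL·hr

Trapezoidal AUC_0→13.5:
  [0→4]: (0.00+23.05)/2 × 4 = 46.1
  [4→6]: (23.05+22.56)/2 × 2 = 45.61
  [6→7]: (22.56+21.67)/2 × 1 = 22.115
  [7→7.5]: (21.67+21.16)/2 × 0.5 = 10.7075
  [7.5→10.5]: (21.16+17.81)/2 × 3 = 58.455
  [10.5→13.5]: (17.81+14.71)/2 × 3 = 48.78
  Sum = 231.7675 µg/mL·hr
Extrapolated tail: C_last / k_e = 14.71 / 0.066 = 222.879
AUC_0→∞ = 231.7675 + 222.879 = 454.6465 µg/mL·hr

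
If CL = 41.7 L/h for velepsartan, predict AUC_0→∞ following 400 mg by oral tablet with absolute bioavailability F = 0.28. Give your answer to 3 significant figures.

AUC_0→∞ = F × Dose / CL
        = 0.28 × 400 / 41.7 = 2.68585 mg/L·h

AUC = 2.69 mg/L·h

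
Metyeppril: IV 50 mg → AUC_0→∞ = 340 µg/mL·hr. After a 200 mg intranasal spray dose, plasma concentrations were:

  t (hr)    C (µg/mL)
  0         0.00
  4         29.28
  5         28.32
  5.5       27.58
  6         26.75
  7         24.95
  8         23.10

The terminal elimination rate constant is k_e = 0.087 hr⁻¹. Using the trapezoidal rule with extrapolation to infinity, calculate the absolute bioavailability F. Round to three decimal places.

F = 0.316

Trapezoidal AUC_0→8 (intranasal spray):
  [0→4]: (0.00+29.28)/2 × 4 = 58.56
  [4→5]: (29.28+28.32)/2 × 1 = 28.8
  [5→5.5]: (28.32+27.58)/2 × 0.5 = 13.975
  [5.5→6]: (27.58+26.75)/2 × 0.5 = 13.5825
  [6→7]: (26.75+24.95)/2 × 1 = 25.85
  [7→8]: (24.95+23.10)/2 × 1 = 24.025
  Sum = 164.7925 µg/mL·hr
Tail: C_last/k_e = 23.10/0.087 = 265.517
AUC_0→∞ (intranasal spray) = 164.7925 + 265.517 = 430.3095 µg/mL·hr
F = (AUC_ev/D_ev)/(AUC_iv/D_iv) = (430.3095/200)/(340/50) = 2.1515475/6.8 = 0.3164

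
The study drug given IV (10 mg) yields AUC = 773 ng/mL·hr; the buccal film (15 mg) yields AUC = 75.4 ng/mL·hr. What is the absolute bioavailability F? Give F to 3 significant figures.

F = (AUC_ev / D_ev) / (AUC_iv / D_iv)
  = (75.4/15) / (773/10)
  = 5.02667 / 77.3 = 0.0650

F = 0.0650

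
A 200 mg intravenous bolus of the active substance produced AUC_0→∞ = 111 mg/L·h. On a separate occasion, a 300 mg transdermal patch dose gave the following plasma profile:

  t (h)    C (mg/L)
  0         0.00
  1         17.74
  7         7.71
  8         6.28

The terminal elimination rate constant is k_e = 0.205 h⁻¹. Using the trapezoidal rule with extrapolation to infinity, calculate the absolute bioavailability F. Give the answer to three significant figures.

F = 0.738

Trapezoidal AUC_0→8 (transdermal patch):
  [0→1]: (0.00+17.74)/2 × 1 = 8.87
  [1→7]: (17.74+7.71)/2 × 6 = 76.35
  [7→8]: (7.71+6.28)/2 × 1 = 6.995
  Sum = 92.215 mg/L·h
Tail: C_last/k_e = 6.28/0.205 = 30.634
AUC_0→∞ (transdermal patch) = 92.215 + 30.634 = 122.849 mg/L·h
F = (AUC_ev/D_ev)/(AUC_iv/D_iv) = (122.849/300)/(111/200) = 0.409497/0.555 = 0.7378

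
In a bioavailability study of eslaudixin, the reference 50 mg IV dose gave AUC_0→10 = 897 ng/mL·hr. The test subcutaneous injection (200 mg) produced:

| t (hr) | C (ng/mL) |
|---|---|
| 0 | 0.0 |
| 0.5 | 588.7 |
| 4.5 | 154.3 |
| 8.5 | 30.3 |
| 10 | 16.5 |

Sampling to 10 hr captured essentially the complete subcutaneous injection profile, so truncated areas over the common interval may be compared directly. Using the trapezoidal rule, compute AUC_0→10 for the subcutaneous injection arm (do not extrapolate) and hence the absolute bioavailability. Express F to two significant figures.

F = 0.57

Trapezoidal AUC_0→10 (subcutaneous injection):
  [0→0.5]: (0.0+588.7)/2 × 0.5 = 147.175
  [0.5→4.5]: (588.7+154.3)/2 × 4 = 1486.0
  [4.5→8.5]: (154.3+30.3)/2 × 4 = 369.2
  [8.5→10]: (30.3+16.5)/2 × 1.5 = 35.1
  Sum = 2037.475 ng/mL·hr
F = (AUC_ev/D_ev)/(AUC_iv/D_iv) = (2037.475/200)/(897/50) = 10.187375/17.94 = 0.5679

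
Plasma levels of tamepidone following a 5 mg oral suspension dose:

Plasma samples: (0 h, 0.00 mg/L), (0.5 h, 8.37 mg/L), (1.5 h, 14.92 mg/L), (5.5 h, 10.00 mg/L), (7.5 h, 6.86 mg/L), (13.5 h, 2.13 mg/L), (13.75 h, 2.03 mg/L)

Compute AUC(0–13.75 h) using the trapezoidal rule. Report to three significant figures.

AUC = 108 mg/L·h

Trapezoidal AUC_0→13.75:
  [0→0.5]: (0.00+8.37)/2 × 0.5 = 2.0925
  [0.5→1.5]: (8.37+14.92)/2 × 1 = 11.645
  [1.5→5.5]: (14.92+10.00)/2 × 4 = 49.84
  [5.5→7.5]: (10.00+6.86)/2 × 2 = 16.86
  [7.5→13.5]: (6.86+2.13)/2 × 6 = 26.97
  [13.5→13.75]: (2.13+2.03)/2 × 0.25 = 0.52
  Sum = 107.9275 mg/L·h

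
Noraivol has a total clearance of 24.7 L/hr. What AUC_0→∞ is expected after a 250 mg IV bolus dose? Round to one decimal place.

AUC = 10.1 mg/L·hr

AUC_0→∞ = Dose_iv / CL
        = 250 / 24.7 = 10.1215 mg/L·hr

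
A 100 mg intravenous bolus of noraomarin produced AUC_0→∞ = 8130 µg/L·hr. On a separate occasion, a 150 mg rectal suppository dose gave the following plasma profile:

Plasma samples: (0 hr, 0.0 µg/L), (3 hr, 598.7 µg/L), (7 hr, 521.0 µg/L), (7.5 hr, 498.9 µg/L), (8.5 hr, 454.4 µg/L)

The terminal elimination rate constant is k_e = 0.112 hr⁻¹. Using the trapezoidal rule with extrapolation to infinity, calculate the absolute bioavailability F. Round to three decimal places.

F = 0.650

Trapezoidal AUC_0→8.5 (rectal suppository):
  [0→3]: (0.0+598.7)/2 × 3 = 898.05
  [3→7]: (598.7+521.0)/2 × 4 = 2239.4
  [7→7.5]: (521.0+498.9)/2 × 0.5 = 254.975
  [7.5→8.5]: (498.9+454.4)/2 × 1 = 476.65
  Sum = 3869.075 µg/L·hr
Tail: C_last/k_e = 454.4/0.112 = 4057.143
AUC_0→∞ (rectal suppository) = 3869.075 + 4057.143 = 7926.218 µg/L·hr
F = (AUC_ev/D_ev)/(AUC_iv/D_iv) = (7926.218/150)/(8130/100) = 52.8415/81.3 = 0.6500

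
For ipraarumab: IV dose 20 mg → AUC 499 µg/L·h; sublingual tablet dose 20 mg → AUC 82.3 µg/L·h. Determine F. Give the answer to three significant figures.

F = 0.165

F = (AUC_ev / D_ev) / (AUC_iv / D_iv)
  = (82.3/20) / (499/20)
  = 4.115 / 24.95 = 0.1649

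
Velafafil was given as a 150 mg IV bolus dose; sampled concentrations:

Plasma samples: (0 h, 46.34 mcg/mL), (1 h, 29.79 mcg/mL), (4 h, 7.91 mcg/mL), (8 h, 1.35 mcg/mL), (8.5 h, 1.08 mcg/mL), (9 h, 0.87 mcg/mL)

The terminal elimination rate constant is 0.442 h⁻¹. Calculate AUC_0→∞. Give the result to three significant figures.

Trapezoidal AUC_0→9:
  [0→1]: (46.34+29.79)/2 × 1 = 38.065
  [1→4]: (29.79+7.91)/2 × 3 = 56.55
  [4→8]: (7.91+1.35)/2 × 4 = 18.52
  [8→8.5]: (1.35+1.08)/2 × 0.5 = 0.6075
  [8.5→9]: (1.08+0.87)/2 × 0.5 = 0.4875
  Sum = 114.23 mcg/mL·h
Extrapolated tail: C_last / k_e = 0.87 / 0.442 = 1.968
AUC_0→∞ = 114.23 + 1.968 = 116.198 mcg/mL·h

AUC = 116 mcg/mL·h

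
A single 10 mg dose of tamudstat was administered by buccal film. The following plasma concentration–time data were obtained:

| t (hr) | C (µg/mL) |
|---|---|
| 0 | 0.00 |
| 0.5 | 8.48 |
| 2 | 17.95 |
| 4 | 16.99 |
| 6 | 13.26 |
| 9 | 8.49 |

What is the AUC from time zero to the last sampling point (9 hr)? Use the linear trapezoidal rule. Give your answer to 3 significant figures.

Trapezoidal AUC_0→9:
  [0→0.5]: (0.00+8.48)/2 × 0.5 = 2.12
  [0.5→2]: (8.48+17.95)/2 × 1.5 = 19.8225
  [2→4]: (17.95+16.99)/2 × 2 = 34.94
  [4→6]: (16.99+13.26)/2 × 2 = 30.25
  [6→9]: (13.26+8.49)/2 × 3 = 32.625
  Sum = 119.7575 µg/mL·hr

AUC = 120 µg/mL·hr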